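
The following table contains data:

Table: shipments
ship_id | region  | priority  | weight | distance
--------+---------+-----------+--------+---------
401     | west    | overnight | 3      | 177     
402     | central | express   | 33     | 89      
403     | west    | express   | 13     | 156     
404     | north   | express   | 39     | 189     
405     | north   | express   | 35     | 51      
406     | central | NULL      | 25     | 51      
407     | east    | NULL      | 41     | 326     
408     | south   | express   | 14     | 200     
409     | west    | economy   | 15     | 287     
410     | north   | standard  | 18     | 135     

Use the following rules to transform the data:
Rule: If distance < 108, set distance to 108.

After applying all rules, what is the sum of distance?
1794

Step 1: 3 records have distance < 108
Step 2: These records originally summed to 191
Step 3: After setting to minimum: 3 × 108 = 324
Step 4: Unaffected records sum: 1470
Step 5: Final sum = 324 + 1470 = 1794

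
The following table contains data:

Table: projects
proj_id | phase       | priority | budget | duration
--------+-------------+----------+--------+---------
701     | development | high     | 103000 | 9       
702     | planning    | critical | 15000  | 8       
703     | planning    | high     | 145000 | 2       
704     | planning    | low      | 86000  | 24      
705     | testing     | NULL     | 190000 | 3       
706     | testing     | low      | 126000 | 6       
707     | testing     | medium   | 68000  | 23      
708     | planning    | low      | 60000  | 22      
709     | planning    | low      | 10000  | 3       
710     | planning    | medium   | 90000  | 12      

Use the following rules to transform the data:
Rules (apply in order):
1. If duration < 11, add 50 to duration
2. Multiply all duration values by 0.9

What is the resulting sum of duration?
370.8

Step 1: Apply Rule 1 - Add 50 to records with duration < 11
  - 6 records affected: 31 + (6 × 50) = 331
  - Unaffected records: 81
  - Sum after Rule 1: 412
Step 2: Apply Rule 2 - Multiply all by 0.9
  - 412 × 0.9 = 370.8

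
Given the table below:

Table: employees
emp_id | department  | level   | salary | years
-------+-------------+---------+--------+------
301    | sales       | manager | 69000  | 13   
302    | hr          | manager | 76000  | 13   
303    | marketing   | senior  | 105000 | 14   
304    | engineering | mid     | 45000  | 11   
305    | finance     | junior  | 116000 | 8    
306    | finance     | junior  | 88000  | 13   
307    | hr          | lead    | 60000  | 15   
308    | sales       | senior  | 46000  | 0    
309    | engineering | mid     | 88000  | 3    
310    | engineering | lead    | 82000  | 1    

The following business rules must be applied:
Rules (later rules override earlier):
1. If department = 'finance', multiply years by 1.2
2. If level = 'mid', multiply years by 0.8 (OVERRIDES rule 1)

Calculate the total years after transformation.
92.4

Step 1: Rule 2 takes priority for records with level = 'mid'
  - 2 records: 14 × 0.8 = 11.2
Step 2: Rule 1 applies to remaining records with department = 'finance'
  - 2 records: 21 × 1.2 = 25.2
Step 3: Other records unchanged: 56
Step 4: Final sum = 11.2 + 25.2 + 56 = 92.4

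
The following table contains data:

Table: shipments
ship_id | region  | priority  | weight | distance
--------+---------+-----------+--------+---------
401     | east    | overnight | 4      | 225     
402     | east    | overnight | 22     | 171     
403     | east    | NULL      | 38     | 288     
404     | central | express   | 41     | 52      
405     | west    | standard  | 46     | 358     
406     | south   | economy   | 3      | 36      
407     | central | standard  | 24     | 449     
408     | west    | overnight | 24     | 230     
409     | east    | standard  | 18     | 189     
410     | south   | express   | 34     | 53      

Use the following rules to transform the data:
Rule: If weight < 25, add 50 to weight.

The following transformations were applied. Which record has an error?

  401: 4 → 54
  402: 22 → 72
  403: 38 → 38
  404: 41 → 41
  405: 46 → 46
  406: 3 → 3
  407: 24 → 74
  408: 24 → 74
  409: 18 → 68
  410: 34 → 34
Record 406 has an error. The correct transformed value should be 53, not 3.

Step 1: Check each record against the rule
Step 2: Record 406 has weight = 3
Step 3: Since 3 < 25, the bonus should have been applied
Step 4: Correct value = 53, but claimed value = 3
Conclusion: Record 406 has the error.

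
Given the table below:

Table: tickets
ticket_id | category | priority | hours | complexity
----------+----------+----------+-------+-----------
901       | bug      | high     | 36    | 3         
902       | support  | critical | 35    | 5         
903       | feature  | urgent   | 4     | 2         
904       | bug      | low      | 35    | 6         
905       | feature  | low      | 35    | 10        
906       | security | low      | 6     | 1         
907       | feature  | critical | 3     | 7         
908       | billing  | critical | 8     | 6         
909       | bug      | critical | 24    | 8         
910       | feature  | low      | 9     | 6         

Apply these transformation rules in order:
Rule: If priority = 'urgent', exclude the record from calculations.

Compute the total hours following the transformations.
191

Step 1: Identify records where priority = 'urgent'
Step 2: The excluded records sum to 4
Step 3: Original total hours = 195
Step 4: Remaining total = 195 - 4 = 191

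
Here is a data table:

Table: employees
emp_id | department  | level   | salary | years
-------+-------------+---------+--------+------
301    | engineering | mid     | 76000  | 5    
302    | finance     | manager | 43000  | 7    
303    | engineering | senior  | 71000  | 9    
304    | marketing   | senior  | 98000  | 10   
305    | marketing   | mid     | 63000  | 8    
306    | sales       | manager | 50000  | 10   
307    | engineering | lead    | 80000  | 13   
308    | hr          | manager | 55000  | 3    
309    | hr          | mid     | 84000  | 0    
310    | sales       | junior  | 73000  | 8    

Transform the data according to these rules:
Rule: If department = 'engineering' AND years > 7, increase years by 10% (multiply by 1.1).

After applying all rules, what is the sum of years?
75.2

Step 1: Find records where department = 'engineering' AND years > 7
Step 2: 2 records match, summing to 22
Step 3: After multiplier: 22 × 1.1 = 24.2
Step 4: Unaffected records sum: 51
Step 5: Final sum = 24.2 + 51 = 75.2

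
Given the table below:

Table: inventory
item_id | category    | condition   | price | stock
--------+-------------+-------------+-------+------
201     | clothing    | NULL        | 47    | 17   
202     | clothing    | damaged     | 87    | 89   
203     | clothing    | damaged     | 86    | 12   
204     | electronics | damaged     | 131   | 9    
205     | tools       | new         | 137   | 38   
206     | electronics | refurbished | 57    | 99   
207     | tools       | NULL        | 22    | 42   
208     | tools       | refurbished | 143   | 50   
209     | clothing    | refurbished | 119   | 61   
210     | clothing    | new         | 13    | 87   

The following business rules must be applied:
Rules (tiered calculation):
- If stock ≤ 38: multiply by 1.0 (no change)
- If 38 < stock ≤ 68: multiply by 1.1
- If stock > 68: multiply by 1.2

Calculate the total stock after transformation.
574.3

Step 1: Tier 1 (stock ≤ 38): 4 records, sum = 76 × 1.0 = 76.0
Step 2: Tier 2 (38 < stock ≤ 68): 3 records, sum = 153 × 1.1 = 168.3
Step 3: Tier 3 (stock > 68): 3 records, sum = 275 × 1.2 = 330.0
Step 4: Final sum = 76.0 + 168.3 + 330.0 = 574.3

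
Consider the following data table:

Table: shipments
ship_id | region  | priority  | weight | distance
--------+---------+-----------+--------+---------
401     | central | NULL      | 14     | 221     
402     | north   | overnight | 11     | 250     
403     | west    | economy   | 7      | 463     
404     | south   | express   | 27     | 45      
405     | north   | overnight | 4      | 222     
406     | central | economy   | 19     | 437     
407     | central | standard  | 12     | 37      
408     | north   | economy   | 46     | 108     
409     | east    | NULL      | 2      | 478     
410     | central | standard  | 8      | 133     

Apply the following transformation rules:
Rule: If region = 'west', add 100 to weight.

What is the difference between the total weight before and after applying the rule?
100

Step 1: Original sum of weight = 150
Step 2: 1 records have region = 'west'
Step 3: Each affected record changes by 100
Step 4: Total change = 1 × 100 = 100
Step 5: New sum = 150 + 100 = 250
Step 6: Difference = |250 - 150| = 100
        (Sum increased by 100)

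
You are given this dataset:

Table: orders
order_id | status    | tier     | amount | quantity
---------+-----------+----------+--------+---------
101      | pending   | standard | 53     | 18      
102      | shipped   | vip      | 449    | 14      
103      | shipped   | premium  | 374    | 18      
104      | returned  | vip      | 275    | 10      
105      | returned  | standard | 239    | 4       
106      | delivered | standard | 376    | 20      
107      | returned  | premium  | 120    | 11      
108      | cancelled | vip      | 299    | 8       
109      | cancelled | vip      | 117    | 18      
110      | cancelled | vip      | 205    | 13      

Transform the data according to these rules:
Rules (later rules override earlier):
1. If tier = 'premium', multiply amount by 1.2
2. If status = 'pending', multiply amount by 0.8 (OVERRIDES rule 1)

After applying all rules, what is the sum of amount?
2595.2

Step 1: Rule 2 takes priority for records with status = 'pending'
  - 1 records: 53 × 0.8 = 42.4
Step 2: Rule 1 applies to remaining records with tier = 'premium'
  - 2 records: 494 × 1.2 = 592.8
Step 3: Other records unchanged: 1960
Step 4: Final sum = 42.4 + 592.8 + 1960 = 2595.2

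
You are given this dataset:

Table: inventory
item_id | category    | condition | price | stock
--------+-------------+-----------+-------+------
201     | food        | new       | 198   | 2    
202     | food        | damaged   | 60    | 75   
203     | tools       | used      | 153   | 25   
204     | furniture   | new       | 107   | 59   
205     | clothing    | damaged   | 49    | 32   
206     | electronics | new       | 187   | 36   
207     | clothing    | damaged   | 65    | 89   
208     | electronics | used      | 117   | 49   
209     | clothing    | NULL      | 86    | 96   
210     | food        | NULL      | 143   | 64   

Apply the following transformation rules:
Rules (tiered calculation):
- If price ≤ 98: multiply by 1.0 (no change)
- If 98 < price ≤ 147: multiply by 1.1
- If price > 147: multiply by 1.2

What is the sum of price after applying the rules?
1309.3

Step 1: Tier 1 (price ≤ 98): 4 records, sum = 260 × 1.0 = 260.0
Step 2: Tier 2 (98 < price ≤ 147): 3 records, sum = 367 × 1.1 = 403.7
Step 3: Tier 3 (price > 147): 3 records, sum = 538 × 1.2 = 645.6
Step 4: Final sum = 260.0 + 403.7 + 645.6 = 1309.3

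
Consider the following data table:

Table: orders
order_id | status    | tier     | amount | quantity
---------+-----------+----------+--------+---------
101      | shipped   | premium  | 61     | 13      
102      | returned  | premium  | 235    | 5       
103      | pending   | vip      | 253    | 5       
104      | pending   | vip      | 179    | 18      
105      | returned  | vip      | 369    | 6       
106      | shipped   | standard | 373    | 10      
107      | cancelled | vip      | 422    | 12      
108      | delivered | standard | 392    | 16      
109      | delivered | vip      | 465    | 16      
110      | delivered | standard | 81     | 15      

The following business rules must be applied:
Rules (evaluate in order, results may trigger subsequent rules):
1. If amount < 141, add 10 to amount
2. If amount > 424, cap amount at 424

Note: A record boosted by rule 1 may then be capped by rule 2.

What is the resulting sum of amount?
2809

Step 1: Apply rule 1 to records with amount < 141
  - 2 records get bonus of 10
  - Of these, 0 records then exceed 424 and get capped
Step 2: Apply rule 2 to records with amount > 424
  - 1 records (original) are capped
Step 3: Calculate final sum = 2809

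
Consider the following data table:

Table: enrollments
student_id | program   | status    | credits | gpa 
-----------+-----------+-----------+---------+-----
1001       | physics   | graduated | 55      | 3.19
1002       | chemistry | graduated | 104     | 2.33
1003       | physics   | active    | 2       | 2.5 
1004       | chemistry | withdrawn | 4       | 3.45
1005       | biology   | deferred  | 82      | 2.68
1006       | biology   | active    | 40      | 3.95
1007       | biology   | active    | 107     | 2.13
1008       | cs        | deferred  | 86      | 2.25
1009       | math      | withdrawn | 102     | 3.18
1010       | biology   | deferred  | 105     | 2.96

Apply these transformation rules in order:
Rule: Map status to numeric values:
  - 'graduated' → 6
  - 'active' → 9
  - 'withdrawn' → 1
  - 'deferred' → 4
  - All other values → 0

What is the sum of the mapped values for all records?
53

Step 1: Apply mapping to each record
Step 2: Count by status:
  'graduated': 2 records × 6 = 12
  'active': 3 records × 9 = 27
  'withdrawn': 2 records × 1 = 2
  'deferred': 3 records × 4 = 12
Step 3: Sum all mapped values = 53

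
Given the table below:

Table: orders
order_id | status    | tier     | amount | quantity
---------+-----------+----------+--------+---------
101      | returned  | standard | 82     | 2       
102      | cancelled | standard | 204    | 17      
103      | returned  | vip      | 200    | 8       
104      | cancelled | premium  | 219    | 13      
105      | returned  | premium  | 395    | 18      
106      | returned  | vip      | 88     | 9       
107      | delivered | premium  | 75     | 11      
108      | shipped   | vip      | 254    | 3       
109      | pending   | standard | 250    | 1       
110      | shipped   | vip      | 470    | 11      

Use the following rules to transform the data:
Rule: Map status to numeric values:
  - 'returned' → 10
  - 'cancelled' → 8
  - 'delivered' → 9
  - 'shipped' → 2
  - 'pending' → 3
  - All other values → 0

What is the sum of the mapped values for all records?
72

Step 1: Apply mapping to each record
Step 2: Count by status:
  'returned': 4 records × 10 = 40
  'cancelled': 2 records × 8 = 16
  'delivered': 1 records × 9 = 9
  'shipped': 2 records × 2 = 4
  'pending': 1 records × 3 = 3
Step 3: Sum all mapped values = 72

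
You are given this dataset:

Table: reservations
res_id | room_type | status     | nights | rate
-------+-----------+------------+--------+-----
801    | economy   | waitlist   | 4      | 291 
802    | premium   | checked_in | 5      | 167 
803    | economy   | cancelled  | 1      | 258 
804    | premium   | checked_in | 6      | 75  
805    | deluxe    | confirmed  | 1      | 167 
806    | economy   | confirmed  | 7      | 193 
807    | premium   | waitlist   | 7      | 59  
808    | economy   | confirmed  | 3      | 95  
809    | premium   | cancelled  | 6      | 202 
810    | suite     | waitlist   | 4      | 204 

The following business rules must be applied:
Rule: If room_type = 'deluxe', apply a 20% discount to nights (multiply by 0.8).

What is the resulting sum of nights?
43.8

Step 1: Records with room_type = 'deluxe' have total nights = 1
Step 2: Apply multiplier: 1 × 0.8 = 0.8
Step 3: Other records total: 43
Step 4: Final sum = 0.8 + 43 = 43.8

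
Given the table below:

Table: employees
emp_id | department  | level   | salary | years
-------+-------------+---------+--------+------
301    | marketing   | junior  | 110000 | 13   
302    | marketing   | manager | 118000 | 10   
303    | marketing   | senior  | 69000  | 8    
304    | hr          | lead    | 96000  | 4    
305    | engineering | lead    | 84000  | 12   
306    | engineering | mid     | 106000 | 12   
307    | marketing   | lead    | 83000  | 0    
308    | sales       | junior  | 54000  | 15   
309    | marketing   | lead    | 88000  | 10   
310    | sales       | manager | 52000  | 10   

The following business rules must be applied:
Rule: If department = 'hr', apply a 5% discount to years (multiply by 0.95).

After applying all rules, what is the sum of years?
93.8

Step 1: Records with department = 'hr' have total years = 4
Step 2: Apply multiplier: 4 × 0.95 = 3.8
Step 3: Other records total: 90
Step 4: Final sum = 3.8 + 90 = 93.8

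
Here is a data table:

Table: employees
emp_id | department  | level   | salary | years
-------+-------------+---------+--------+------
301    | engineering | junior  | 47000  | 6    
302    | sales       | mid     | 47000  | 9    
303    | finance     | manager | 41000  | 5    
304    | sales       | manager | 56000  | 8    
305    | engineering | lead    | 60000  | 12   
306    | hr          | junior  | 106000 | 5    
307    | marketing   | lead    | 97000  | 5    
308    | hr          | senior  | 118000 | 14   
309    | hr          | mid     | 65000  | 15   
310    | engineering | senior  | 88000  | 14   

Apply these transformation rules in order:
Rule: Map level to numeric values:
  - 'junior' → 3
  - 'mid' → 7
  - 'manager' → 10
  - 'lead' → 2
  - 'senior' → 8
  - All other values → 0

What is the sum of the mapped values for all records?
60

Step 1: Apply mapping to each record
Step 2: Count by status:
  'junior': 2 records × 3 = 6
  'mid': 2 records × 7 = 14
  'manager': 2 records × 10 = 20
  'lead': 2 records × 2 = 4
  'senior': 2 records × 8 = 16
Step 3: Sum all mapped values = 60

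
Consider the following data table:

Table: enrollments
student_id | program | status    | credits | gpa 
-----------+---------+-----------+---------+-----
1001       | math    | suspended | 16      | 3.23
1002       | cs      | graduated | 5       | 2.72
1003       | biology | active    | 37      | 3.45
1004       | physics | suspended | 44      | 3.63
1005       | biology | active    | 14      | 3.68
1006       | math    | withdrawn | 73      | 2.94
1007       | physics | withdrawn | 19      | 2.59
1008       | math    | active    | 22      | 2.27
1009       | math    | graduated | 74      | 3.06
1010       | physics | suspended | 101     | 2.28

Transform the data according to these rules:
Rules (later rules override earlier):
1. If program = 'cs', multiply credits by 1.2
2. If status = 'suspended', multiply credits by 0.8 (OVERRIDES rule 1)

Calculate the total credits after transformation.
373.8

Step 1: Rule 2 takes priority for records with status = 'suspended'
  - 3 records: 161 × 0.8 = 128.8
Step 2: Rule 1 applies to remaining records with program = 'cs'
  - 1 records: 5 × 1.2 = 6.0
Step 3: Other records unchanged: 239
Step 4: Final sum = 128.8 + 6.0 + 239 = 373.8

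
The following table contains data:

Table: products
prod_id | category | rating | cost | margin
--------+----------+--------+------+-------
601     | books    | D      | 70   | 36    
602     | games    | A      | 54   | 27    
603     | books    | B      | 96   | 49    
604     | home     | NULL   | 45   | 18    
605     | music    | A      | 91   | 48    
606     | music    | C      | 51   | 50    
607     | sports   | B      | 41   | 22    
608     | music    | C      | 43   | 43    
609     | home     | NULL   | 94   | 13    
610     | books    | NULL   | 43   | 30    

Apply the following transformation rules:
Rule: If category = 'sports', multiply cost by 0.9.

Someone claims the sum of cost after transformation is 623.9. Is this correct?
Yes, the result is correct.

Step 1: Calculate the correct sum after transformation
Step 2: Apply multiplier 0.9 to records where category = 'sports'
Step 3: Correct result = 623.9
Step 4: Claimed result = 623.9
Step 5: 623.9 = 623.9 ✓
Conclusion: The claimed result is correct.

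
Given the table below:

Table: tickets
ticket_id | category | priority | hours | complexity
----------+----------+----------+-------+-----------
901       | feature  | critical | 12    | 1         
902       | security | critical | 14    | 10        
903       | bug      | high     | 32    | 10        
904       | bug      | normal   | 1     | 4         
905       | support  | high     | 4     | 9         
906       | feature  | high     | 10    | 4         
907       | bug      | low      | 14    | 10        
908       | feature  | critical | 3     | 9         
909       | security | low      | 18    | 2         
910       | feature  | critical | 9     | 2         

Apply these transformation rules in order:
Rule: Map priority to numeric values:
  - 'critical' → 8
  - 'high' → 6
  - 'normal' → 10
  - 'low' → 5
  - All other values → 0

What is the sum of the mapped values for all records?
70

Step 1: Apply mapping to each record
Step 2: Count by status:
  'critical': 4 records × 8 = 32
  'high': 3 records × 6 = 18
  'normal': 1 records × 10 = 10
  'low': 2 records × 5 = 10
Step 3: Sum all mapped values = 70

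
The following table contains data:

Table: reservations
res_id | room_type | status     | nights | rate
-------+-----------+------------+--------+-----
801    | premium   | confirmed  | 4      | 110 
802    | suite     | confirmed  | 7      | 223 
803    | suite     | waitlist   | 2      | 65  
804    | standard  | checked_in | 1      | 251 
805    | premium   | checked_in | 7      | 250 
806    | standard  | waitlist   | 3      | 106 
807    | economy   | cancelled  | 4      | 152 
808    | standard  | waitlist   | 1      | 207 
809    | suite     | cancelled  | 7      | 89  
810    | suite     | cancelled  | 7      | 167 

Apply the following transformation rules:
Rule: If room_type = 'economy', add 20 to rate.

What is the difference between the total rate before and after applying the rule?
20

Step 1: Original sum of rate = 1620
Step 2: 1 records have room_type = 'economy'
Step 3: Each affected record changes by 20
Step 4: Total change = 1 × 20 = 20
Step 5: New sum = 1620 + 20 = 1640
Step 6: Difference = |1640 - 1620| = 20
        (Sum increased by 20)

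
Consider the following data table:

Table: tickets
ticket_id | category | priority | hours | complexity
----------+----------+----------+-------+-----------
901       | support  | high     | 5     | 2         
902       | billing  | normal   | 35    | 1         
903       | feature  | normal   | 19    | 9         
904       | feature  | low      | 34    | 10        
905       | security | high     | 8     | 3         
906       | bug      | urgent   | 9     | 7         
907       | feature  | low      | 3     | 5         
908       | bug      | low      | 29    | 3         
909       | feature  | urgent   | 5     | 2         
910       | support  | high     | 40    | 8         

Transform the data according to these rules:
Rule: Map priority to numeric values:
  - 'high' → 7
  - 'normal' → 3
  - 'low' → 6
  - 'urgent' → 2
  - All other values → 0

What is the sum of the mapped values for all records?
49

Step 1: Apply mapping to each record
Step 2: Count by status:
  'high': 3 records × 7 = 21
  'normal': 2 records × 3 = 6
  'low': 3 records × 6 = 18
  'urgent': 2 records × 2 = 4
Step 3: Sum all mapped values = 49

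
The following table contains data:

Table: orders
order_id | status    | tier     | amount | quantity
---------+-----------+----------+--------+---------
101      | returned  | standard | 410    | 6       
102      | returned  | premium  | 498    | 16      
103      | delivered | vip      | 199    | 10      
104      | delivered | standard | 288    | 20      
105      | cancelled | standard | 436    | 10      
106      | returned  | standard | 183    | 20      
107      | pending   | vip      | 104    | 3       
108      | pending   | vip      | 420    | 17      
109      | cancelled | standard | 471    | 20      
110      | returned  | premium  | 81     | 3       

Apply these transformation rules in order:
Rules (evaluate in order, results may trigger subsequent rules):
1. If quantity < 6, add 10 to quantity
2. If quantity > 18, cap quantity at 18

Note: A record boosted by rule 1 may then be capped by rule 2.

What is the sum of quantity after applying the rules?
139

Step 1: Apply rule 1 to records with quantity < 6
  - 2 records get bonus of 10
  - Of these, 0 records then exceed 18 and get capped
Step 2: Apply rule 2 to records with quantity > 18
  - 3 records (original) are capped
Step 3: Calculate final sum = 139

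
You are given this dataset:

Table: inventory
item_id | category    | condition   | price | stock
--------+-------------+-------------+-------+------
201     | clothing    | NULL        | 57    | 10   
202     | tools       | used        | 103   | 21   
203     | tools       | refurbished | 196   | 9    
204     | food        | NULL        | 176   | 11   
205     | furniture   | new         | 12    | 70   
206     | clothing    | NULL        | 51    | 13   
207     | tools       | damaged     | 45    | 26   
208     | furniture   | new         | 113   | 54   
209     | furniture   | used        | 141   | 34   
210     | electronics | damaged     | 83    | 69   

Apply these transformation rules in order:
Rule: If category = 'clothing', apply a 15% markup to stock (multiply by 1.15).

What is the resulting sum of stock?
320.45

Step 1: Records with category = 'clothing' have total stock = 23
Step 2: Apply multiplier: 23 × 1.15 = 26.45
Step 3: Other records total: 294
Step 4: Final sum = 26.45 + 294 = 320.45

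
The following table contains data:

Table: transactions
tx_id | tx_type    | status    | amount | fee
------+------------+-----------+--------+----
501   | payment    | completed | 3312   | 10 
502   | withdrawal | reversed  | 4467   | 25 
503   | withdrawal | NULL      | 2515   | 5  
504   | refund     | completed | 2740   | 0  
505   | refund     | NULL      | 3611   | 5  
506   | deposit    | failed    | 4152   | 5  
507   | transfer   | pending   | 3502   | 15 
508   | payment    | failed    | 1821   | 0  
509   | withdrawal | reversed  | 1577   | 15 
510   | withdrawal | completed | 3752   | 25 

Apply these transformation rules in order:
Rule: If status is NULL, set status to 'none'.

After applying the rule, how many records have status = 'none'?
2

Step 1: Count records where status IS NULL
Step 2: Found 2 records with NULL status
Step 3: These records will have status set to 'none'
Step 4: Records already having status = 'none': 0
Step 5: Answer: 2 + 0 = 2 records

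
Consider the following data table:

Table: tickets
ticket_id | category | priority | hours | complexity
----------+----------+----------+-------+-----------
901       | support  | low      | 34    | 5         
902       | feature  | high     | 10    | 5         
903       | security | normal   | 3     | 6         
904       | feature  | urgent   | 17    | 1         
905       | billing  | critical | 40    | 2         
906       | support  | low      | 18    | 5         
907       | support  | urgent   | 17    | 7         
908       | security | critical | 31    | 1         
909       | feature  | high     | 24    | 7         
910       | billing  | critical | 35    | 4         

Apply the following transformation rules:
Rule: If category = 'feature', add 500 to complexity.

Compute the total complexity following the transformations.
1543

Step 1: Count records where category = 'feature': 3
Step 2: Total bonus added: 3 × 500 = 1500
Step 3: Original sum of complexity: 43
Step 4: Final sum = 43 + 1500 = 1543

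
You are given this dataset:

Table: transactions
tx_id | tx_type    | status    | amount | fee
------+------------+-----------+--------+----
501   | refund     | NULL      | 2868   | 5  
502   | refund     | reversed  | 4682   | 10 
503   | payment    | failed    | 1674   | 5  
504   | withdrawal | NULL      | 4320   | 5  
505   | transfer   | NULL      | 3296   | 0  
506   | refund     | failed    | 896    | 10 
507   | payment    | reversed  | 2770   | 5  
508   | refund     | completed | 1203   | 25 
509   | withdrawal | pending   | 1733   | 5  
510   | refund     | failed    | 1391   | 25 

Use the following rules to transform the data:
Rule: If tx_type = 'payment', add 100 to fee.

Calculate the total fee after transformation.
295

Step 1: Count records where tx_type = 'payment': 2
Step 2: Total bonus added: 2 × 100 = 200
Step 3: Original sum of fee: 95
Step 4: Final sum = 95 + 200 = 295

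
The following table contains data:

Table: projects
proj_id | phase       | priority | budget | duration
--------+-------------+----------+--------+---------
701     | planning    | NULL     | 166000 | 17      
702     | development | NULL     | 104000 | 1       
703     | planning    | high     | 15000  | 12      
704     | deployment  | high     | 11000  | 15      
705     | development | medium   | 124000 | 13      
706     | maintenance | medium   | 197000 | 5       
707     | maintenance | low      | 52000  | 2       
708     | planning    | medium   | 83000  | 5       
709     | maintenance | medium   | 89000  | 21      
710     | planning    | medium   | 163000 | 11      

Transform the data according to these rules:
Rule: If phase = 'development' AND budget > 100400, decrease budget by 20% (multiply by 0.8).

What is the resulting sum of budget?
958400.0

Step 1: Find records where phase = 'development' AND budget > 100400
Step 2: 2 records match, summing to 228000
Step 3: After multiplier: 228000 × 0.8 = 182400.0
Step 4: Unaffected records sum: 776000
Step 5: Final sum = 182400.0 + 776000 = 958400.0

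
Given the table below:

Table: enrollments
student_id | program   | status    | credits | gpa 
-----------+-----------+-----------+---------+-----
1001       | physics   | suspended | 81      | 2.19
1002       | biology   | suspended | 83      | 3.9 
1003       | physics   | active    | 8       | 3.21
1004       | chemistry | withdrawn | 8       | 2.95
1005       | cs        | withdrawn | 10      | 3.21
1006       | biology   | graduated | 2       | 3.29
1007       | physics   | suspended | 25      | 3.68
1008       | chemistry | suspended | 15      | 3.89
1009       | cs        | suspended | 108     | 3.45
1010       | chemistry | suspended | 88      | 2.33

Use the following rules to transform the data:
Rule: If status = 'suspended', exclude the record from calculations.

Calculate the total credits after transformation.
28

Step 1: Identify records where status = 'suspended'
Step 2: The excluded records sum to 400
Step 3: Original total credits = 428
Step 4: Remaining total = 428 - 400 = 28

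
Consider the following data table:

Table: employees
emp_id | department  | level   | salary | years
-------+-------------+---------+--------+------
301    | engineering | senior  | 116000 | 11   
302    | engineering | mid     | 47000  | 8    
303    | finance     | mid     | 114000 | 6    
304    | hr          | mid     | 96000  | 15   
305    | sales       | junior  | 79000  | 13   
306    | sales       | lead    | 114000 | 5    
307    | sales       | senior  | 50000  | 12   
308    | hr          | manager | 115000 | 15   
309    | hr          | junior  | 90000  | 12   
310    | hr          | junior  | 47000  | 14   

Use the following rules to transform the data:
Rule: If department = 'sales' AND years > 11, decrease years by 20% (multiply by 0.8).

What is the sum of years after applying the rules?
106.0

Step 1: Find records where department = 'sales' AND years > 11
Step 2: 2 records match, summing to 25
Step 3: After multiplier: 25 × 0.8 = 20.0
Step 4: Unaffected records sum: 86
Step 5: Final sum = 20.0 + 86 = 106.0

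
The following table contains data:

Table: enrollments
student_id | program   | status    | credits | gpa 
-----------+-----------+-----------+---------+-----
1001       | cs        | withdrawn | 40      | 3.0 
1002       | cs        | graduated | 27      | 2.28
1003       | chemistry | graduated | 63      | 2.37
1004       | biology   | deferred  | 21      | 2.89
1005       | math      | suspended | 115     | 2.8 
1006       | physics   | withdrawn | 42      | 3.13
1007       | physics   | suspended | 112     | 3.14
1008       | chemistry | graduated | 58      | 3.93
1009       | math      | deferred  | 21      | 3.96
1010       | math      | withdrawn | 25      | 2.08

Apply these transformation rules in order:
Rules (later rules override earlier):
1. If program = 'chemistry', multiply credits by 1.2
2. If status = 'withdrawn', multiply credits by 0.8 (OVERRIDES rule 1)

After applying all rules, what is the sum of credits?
526.8

Step 1: Rule 2 takes priority for records with status = 'withdrawn'
  - 3 records: 107 × 0.8 = 85.6
Step 2: Rule 1 applies to remaining records with program = 'chemistry'
  - 2 records: 121 × 1.2 = 145.2
Step 3: Other records unchanged: 296
Step 4: Final sum = 85.6 + 145.2 + 296 = 526.8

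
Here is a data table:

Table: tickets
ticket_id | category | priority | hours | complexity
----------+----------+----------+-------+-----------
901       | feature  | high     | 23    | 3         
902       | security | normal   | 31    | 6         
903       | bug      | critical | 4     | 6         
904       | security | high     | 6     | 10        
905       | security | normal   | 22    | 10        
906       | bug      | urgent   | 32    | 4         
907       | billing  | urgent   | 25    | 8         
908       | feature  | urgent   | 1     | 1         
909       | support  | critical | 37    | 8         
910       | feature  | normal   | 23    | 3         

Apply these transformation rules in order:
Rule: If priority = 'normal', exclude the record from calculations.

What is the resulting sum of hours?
128

Step 1: Identify records where priority = 'normal'
Step 2: The excluded records sum to 76
Step 3: Original total hours = 204
Step 4: Remaining total = 204 - 76 = 128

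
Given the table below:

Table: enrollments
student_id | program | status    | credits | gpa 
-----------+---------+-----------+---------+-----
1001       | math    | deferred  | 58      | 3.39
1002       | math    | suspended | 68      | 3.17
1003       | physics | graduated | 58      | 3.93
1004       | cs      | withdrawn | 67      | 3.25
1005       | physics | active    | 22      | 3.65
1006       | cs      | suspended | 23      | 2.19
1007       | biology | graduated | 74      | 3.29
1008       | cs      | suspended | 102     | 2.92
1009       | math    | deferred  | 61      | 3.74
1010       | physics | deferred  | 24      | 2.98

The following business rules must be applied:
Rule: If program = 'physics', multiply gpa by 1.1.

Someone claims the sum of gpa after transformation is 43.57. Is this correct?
No, the correct result is 33.57.

Step 1: Calculate the correct sum after transformation
Step 2: Apply multiplier 1.1 to records where program = 'physics'
Step 3: Correct result = 33.57
Step 4: Claimed result = 43.57
Step 5: 33.57 ≠ 43.57
Conclusion: The claimed result is incorrect. The correct answer is 33.57.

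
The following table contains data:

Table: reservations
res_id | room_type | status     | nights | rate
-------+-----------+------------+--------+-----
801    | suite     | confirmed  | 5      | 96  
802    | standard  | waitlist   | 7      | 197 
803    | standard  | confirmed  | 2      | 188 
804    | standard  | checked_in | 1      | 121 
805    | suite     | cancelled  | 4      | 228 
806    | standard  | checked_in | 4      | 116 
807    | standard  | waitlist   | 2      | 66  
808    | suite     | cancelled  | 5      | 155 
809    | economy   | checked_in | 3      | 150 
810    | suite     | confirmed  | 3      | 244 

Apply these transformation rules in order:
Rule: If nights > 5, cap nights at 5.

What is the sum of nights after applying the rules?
34

Step 1: 1 records have nights > 5
Step 2: These records originally summed to 7
Step 3: After capping: 1 × 5 = 5
Step 4: Unaffected records sum: 29
Step 5: Final sum = 5 + 29 = 34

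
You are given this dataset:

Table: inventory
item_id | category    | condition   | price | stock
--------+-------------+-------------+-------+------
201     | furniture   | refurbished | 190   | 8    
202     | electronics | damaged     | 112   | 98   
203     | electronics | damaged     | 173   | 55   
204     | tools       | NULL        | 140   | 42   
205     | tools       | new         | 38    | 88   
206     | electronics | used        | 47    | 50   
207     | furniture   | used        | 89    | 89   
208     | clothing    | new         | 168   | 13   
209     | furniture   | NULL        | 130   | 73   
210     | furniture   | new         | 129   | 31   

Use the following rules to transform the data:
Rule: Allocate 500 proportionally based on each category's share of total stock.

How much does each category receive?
clothing: 11.88, electronics: 185.56, furniture: 183.73, tools: 118.83

Step 1: Calculate total stock = 547
Step 2: Calculate each category's proportion:
  clothing: 13/547 = 2.38% → 11.88
  electronics: 203/547 = 37.11% → 185.56
  furniture: 201/547 = 36.75% → 183.73
  tools: 130/547 = 23.77% → 118.83
Step 3: Verify: sum of allocations ≈ 500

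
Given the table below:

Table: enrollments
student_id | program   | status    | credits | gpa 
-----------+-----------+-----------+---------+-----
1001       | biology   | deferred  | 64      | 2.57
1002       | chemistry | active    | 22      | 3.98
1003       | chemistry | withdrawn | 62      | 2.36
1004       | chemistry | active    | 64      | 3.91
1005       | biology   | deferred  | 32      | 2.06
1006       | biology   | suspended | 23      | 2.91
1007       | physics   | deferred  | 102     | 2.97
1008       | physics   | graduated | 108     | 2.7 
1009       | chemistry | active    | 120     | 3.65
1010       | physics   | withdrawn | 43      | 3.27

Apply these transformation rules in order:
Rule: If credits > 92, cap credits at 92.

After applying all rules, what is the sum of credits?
586

Step 1: 3 records have credits > 92
Step 2: These records originally summed to 330
Step 3: After capping: 3 × 92 = 276
Step 4: Unaffected records sum: 310
Step 5: Final sum = 276 + 310 = 586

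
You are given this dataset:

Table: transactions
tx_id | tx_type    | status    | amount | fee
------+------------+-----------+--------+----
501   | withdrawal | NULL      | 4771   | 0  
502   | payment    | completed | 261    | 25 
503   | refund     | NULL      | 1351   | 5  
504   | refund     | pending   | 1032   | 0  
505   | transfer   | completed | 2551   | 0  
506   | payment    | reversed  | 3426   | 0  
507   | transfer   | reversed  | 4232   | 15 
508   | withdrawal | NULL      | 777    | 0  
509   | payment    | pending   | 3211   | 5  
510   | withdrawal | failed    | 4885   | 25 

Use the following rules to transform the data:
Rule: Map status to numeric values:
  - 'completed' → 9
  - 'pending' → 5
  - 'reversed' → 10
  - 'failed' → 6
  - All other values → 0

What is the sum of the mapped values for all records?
54

Step 1: Apply mapping to each record
Step 2: Count by status:
  'completed': 2 records × 9 = 18
  'pending': 2 records × 5 = 10
  'reversed': 2 records × 10 = 20
  'failed': 1 records × 6 = 6
Step 3: Sum all mapped values = 54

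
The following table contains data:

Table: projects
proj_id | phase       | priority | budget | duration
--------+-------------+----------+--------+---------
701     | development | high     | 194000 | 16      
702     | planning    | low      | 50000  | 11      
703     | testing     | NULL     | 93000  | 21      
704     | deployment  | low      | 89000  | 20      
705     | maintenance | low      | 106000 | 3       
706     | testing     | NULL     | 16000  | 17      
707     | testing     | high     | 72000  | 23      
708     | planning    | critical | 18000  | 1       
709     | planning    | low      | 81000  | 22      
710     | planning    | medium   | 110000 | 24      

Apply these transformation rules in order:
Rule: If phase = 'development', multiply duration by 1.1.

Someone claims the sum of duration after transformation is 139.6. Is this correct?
No, the correct result is 159.6.

Step 1: Calculate the correct sum after transformation
Step 2: Apply multiplier 1.1 to records where phase = 'development'
Step 3: Correct result = 159.6
Step 4: Claimed result = 139.6
Step 5: 159.6 ≠ 139.6
Conclusion: The claimed result is incorrect. The correct answer is 159.6.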